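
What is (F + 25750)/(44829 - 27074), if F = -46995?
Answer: -4249/3551 ≈ -1.1966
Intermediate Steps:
(F + 25750)/(44829 - 27074) = (-46995 + 25750)/(44829 - 27074) = -21245/17755 = -21245*1/17755 = -4249/3551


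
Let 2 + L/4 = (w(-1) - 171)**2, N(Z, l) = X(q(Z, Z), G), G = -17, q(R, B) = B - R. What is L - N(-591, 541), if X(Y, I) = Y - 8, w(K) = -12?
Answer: 133956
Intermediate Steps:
X(Y, I) = -8 + Y
N(Z, l) = -8 (N(Z, l) = -8 + (Z - Z) = -8 + 0 = -8)
L = 133948 (L = -8 + 4*(-12 - 171)**2 = -8 + 4*(-183)**2 = -8 + 4*33489 = -8 + 133956 = 133948)
L - N(-591, 541) = 133948 - 1*(-8) = 133948 + 8 = 133956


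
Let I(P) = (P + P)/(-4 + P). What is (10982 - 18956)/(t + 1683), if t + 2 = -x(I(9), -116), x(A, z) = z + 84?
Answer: -2658/571 ≈ -4.6550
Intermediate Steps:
I(P) = 2*P/(-4 + P) (I(P) = (2*P)/(-4 + P) = 2*P/(-4 + P))
x(A, z) = 84 + z
t = 30 (t = -2 - (84 - 116) = -2 - 1*(-32) = -2 + 32 = 30)
(10982 - 18956)/(t + 1683) = (10982 - 18956)/(30 + 1683) = -7974/1713 = -7974*1/1713 = -2658/571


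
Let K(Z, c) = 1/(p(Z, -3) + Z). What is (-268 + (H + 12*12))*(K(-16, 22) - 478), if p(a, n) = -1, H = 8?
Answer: 942732/17 ≈ 55455.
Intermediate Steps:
K(Z, c) = 1/(-1 + Z)
(-268 + (H + 12*12))*(K(-16, 22) - 478) = (-268 + (8 + 12*12))*(1/(-1 - 16) - 478) = (-268 + (8 + 144))*(1/(-17) - 478) = (-268 + 152)*(-1/17 - 478) = -116*(-8127/17) = 942732/17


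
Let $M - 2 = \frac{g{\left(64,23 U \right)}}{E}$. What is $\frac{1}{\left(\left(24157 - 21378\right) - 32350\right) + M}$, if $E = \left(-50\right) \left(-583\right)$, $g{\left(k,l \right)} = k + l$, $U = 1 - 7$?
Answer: $- \frac{14575}{430968212} \approx -3.3819 \cdot 10^{-5}$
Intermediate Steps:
$U = -6$ ($U = 1 - 7 = -6$)
$E = 29150$
$M = \frac{29113}{14575}$ ($M = 2 + \frac{64 + 23 \left(-6\right)}{29150} = 2 + \left(64 - 138\right) \frac{1}{29150} = 2 - \frac{37}{14575} = \frac{29113}{14575} \approx 1.9975$)
$\frac{1}{\left(\left(24157 - 21378\right) - 32350\right) + M} = \frac{1}{\left(\left(24157 - 21378\right) - 32350\right) + \frac{29113}{14575}} = \frac{1}{\left(2779 - 32350\right) + \frac{29113}{14575}} = \frac{1}{-29571 + \frac{29113}{14575}} = \frac{1}{- \frac{430968212}{14575}} = - \frac{14575}{430968212}$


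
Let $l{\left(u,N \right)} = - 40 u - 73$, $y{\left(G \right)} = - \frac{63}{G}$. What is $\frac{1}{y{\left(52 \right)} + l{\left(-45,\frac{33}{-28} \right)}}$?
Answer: $\frac{52}{89741} \approx 0.00057945$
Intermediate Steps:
$l{\left(u,N \right)} = -73 - 40 u$
$\frac{1}{y{\left(52 \right)} + l{\left(-45,\frac{33}{-28} \right)}} = \frac{1}{- \frac{63}{52} - -1727} = \frac{1}{\left(-63\right) \frac{1}{52} + \left(-73 + 1800\right)} = \frac{1}{- \frac{63}{52} + 1727} = \frac{1}{\frac{89741}{52}} = \frac{52}{89741}$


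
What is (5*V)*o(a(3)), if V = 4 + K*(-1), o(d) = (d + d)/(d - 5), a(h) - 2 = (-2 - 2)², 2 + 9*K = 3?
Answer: 700/13 ≈ 53.846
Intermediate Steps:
K = ⅑ (K = -2/9 + (⅑)*3 = -2/9 + ⅓ = ⅑ ≈ 0.11111)
a(h) = 18 (a(h) = 2 + (-2 - 2)² = 2 + (-4)² = 2 + 16 = 18)
o(d) = 2*d/(-5 + d) (o(d) = (2*d)/(-5 + d) = 2*d/(-5 + d))
V = 35/9 (V = 4 + (⅑)*(-1) = 4 - ⅑ = 35/9 ≈ 3.8889)
(5*V)*o(a(3)) = (5*(35/9))*(2*18/(-5 + 18)) = 175*(2*18/13)/9 = 175*(2*18*(1/13))/9 = (175/9)*(36/13) = 700/13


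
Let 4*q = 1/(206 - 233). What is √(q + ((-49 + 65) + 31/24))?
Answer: √22398/36 ≈ 4.1572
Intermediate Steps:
q = -1/108 (q = 1/(4*(206 - 233)) = (¼)/(-27) = (¼)*(-1/27) = -1/108 ≈ -0.0092593)
√(q + ((-49 + 65) + 31/24)) = √(-1/108 + ((-49 + 65) + 31/24)) = √(-1/108 + (16 + 31*(1/24))) = √(-1/108 + (16 + 31/24)) = √(-1/108 + 415/24) = √(3733/216) = √22398/36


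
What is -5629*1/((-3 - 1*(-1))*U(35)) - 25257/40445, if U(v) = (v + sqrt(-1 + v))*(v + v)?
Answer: 107340557/192679980 - 5629*sqrt(34)/166740 ≈ 0.36024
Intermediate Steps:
U(v) = 2*v*(v + sqrt(-1 + v)) (U(v) = (v + sqrt(-1 + v))*(2*v) = 2*v*(v + sqrt(-1 + v)))
-5629*1/((-3 - 1*(-1))*U(35)) - 25257/40445 = -5629*1/(70*(-3 - 1*(-1))*(35 + sqrt(-1 + 35))) - 25257/40445 = -5629*1/(70*(-3 + 1)*(35 + sqrt(34))) - 25257*1/40445 = -5629*(-1/(2*(2450 + 70*sqrt(34)))) - 25257/40445 = -5629/(-4900 - 140*sqrt(34)) - 25257/40445 = -25257/40445 - 5629/(-4900 - 140*sqrt(34))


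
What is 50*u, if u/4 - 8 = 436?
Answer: 88800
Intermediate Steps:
u = 1776 (u = 32 + 4*436 = 32 + 1744 = 1776)
50*u = 50*1776 = 88800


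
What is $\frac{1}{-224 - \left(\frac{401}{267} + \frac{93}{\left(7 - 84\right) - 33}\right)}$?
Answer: $- \frac{29370}{6598159} \approx -0.0044512$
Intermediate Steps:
$\frac{1}{-224 - \left(\frac{401}{267} + \frac{93}{\left(7 - 84\right) - 33}\right)} = \frac{1}{-224 - \left(\frac{401}{267} + \frac{93}{-77 - 33}\right)} = \frac{1}{-224 - \left(\frac{401}{267} + \frac{93}{-110}\right)} = \frac{1}{-224 - \frac{19279}{29370}} = \frac{1}{- \frac{6598159}{29370}} = - \frac{29370}{6598159}$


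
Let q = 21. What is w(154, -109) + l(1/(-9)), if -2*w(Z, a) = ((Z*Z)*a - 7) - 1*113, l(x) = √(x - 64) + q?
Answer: 1292603 + I*√577/3 ≈ 1.2926e+6 + 8.0069*I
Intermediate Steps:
l(x) = 21 + √(-64 + x) (l(x) = √(x - 64) + 21 = √(-64 + x) + 21 = 21 + √(-64 + x))
w(Z, a) = 60 - a*Z²/2 (w(Z, a) = -(((Z*Z)*a - 7) - 1*113)/2 = -((Z²*a - 7) - 113)/2 = -((a*Z² - 7) - 113)/2 = -((-7 + a*Z²) - 113)/2 = -(-120 + a*Z²)/2 = 60 - a*Z²/2)
w(154, -109) + l(1/(-9)) = (60 - ½*(-109)*154²) + (21 + √(-64 + 1/(-9))) = (60 - ½*(-109)*23716) + (21 + √(-64 - ⅑)) = (60 + 1292522) + (21 + √(-577/9)) = 1292582 + (21 + I*√577/3) = 1292603 + I*√577/3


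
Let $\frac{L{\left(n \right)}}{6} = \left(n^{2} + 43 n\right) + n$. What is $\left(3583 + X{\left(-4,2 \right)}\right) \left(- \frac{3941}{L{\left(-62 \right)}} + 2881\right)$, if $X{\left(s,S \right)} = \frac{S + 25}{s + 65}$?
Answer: $\frac{2107998349325}{204228} \approx 1.0322 \cdot 10^{7}$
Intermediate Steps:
$X{\left(s,S \right)} = \frac{25 + S}{65 + s}$
$L{\left(n \right)} = 6 n^{2} + 264 n$ ($L{\left(n \right)} = 6 \left(\left(n^{2} + 43 n\right) + n\right) = 6 \left(n^{2} + 44 n\right) = 6 n^{2} + 264 n$)
$\left(3583 + X{\left(-4,2 \right)}\right) \left(- \frac{3941}{L{\left(-62 \right)}} + 2881\right) = \left(3583 + \frac{25 + 2}{65 - 4}\right) \left(- \frac{3941}{6 \left(-62\right) \left(44 - 62\right)} + 2881\right) = \left(3583 + \frac{1}{61} \cdot 27\right) \left(- \frac{3941}{6 \left(-62\right) \left(-18\right)} + 2881\right) = \left(3583 + \frac{1}{61} \cdot 27\right) \left(- \frac{3941}{6696} + 2881\right) = \left(3583 + \frac{27}{61}\right) \left(\left(-3941\right) \frac{1}{6696} + 2881\right) = \frac{218590 \left(- \frac{3941}{6696} + 2881\right)}{61} = \frac{218590}{61} \cdot \frac{19287235}{6696} = \frac{2107998349325}{204228}$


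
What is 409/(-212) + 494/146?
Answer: 22507/15476 ≈ 1.4543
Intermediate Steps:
409/(-212) + 494/146 = 409*(-1/212) + 494*(1/146) = -409/212 + 247/73 = 22507/15476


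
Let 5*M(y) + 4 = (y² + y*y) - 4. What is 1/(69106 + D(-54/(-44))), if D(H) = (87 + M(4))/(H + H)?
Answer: 5/345717 ≈ 1.4463e-5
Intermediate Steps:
M(y) = -8/5 + 2*y²/5 (M(y) = -⅘ + ((y² + y*y) - 4)/5 = -⅘ + ((y² + y²) - 4)/5 = -⅘ + (2*y² - 4)/5 = -⅘ + (-4 + 2*y²)/5 = -⅘ + (-⅘ + 2*y²/5) = -8/5 + 2*y²/5)
D(H) = 459/(10*H) (D(H) = (87 + (-8/5 + (⅖)*4²))/(H + H) = (87 + (-8/5 + (⅖)*16))/((2*H)) = (87 + (-8/5 + 32/5))*(1/(2*H)) = (87 + 24/5)*(1/(2*H)) = 459*(1/(2*H))/5 = 459/(10*H))
1/(69106 + D(-54/(-44))) = 1/(69106 + 459/(10*((-54/(-44))))) = 1/(69106 + 459/(10*((-54*(-1/44))))) = 1/(69106 + 459/(10*(27/22))) = 1/(69106 + (459/10)*(22/27)) = 1/(69106 + 187/5) = 1/(345717/5) = 5/345717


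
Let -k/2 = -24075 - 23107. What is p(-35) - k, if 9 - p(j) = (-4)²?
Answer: -94371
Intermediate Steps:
p(j) = -7 (p(j) = 9 - 1*(-4)² = 9 - 1*16 = 9 - 16 = -7)
k = 94364 (k = -2*(-24075 - 23107) = -2*(-47182) = 94364)
p(-35) - k = -7 - 1*94364 = -7 - 94364 = -94371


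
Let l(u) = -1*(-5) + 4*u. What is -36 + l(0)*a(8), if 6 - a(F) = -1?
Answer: -1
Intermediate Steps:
a(F) = 7 (a(F) = 6 - 1*(-1) = 6 + 1 = 7)
l(u) = 5 + 4*u
-36 + l(0)*a(8) = -36 + (5 + 4*0)*7 = -36 + (5 + 0)*7 = -36 + 5*7 = -36 + 35 = -1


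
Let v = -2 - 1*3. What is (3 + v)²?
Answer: 4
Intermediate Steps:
v = -5 (v = -2 - 3 = -5)
(3 + v)² = (3 - 5)² = (-2)² = 4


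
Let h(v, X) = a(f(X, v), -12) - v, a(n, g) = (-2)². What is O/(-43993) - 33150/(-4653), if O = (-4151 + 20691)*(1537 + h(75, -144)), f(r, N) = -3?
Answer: -37121966990/68233143 ≈ -544.05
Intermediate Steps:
a(n, g) = 4
h(v, X) = 4 - v
O = 24247640 (O = (-4151 + 20691)*(1537 + (4 - 1*75)) = 16540*(1537 + (4 - 75)) = 16540*(1537 - 71) = 16540*1466 = 24247640)
O/(-43993) - 33150/(-4653) = 24247640/(-43993) - 33150/(-4653) = 24247640*(-1/43993) - 33150*(-1/4653) = -24247640/43993 + 11050/1551 = -37121966990/68233143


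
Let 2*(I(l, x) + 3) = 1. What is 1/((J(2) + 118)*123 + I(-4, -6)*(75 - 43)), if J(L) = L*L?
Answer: 1/14926 ≈ 6.6997e-5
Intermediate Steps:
J(L) = L**2
I(l, x) = -5/2 (I(l, x) = -3 + (1/2)*1 = -3 + 1/2 = -5/2)
1/((J(2) + 118)*123 + I(-4, -6)*(75 - 43)) = 1/((2**2 + 118)*123 - 5*(75 - 43)/2) = 1/((4 + 118)*123 - 5/2*32) = 1/(122*123 - 80) = 1/(15006 - 80) = 1/14926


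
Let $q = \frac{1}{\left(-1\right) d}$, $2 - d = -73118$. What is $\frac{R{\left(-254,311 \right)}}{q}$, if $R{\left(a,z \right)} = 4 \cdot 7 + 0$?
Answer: $-2047360$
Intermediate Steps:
$d = 73120$ ($d = 2 - -73118 = 2 + 73118 = 73120$)
$R{\left(a,z \right)} = 28$ ($R{\left(a,z \right)} = 28 + 0 = 28$)
$q = - \frac{1}{73120}$ ($q = \frac{1}{\left(-1\right) 73120} = \frac{1}{-73120} = - \frac{1}{73120} \approx -1.3676 \cdot 10^{-5}$)
$\frac{R{\left(-254,311 \right)}}{q} = \frac{28}{- \frac{1}{73120}} = 28 \left(-73120\right) = -2047360$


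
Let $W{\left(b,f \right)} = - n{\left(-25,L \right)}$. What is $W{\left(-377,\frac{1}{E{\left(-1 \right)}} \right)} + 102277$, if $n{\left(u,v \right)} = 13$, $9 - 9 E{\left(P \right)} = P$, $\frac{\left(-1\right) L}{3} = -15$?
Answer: $102264$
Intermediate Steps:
$L = 45$ ($L = \left(-3\right) \left(-15\right) = 45$)
$E{\left(P \right)} = 1 - \frac{P}{9}$
$W{\left(b,f \right)} = -13$ ($W{\left(b,f \right)} = \left(-1\right) 13 = -13$)
$W{\left(-377,\frac{1}{E{\left(-1 \right)}} \right)} + 102277 = -13 + 102277 = 102264$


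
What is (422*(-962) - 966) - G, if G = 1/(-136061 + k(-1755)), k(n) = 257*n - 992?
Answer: -239310649839/588088 ≈ -4.0693e+5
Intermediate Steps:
k(n) = -992 + 257*n
G = -1/588088 (G = 1/(-136061 + (-992 + 257*(-1755))) = 1/(-136061 + (-992 - 451035)) = 1/(-136061 - 452027) = 1/(-588088) = -1/588088 ≈ -1.7004e-6)
(422*(-962) - 966) - G = (422*(-962) - 966) - 1*(-1/588088) = (-405964 - 966) + 1/588088 = -406930 + 1/588088 = -239310649839/588088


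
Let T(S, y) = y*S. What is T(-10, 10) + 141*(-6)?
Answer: -946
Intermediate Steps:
T(S, y) = S*y
T(-10, 10) + 141*(-6) = -10*10 + 141*(-6) = -100 - 846 = -946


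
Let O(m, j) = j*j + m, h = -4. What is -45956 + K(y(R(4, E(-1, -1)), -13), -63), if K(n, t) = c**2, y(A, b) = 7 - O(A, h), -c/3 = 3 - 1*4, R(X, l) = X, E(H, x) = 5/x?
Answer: -45947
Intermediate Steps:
O(m, j) = m + j**2 (O(m, j) = j**2 + m = m + j**2)
c = 3 (c = -3*(3 - 1*4) = -3*(3 - 4) = -3*(-1) = 3)
y(A, b) = -9 - A (y(A, b) = 7 - (A + (-4)**2) = 7 - (A + 16) = 7 - (16 + A) = 7 + (-16 - A) = -9 - A)
K(n, t) = 9 (K(n, t) = 3**2 = 9)
-45956 + K(y(R(4, E(-1, -1)), -13), -63) = -45956 + 9 = -45947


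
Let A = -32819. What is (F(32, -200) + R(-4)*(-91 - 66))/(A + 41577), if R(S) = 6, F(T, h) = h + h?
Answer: -671/4379 ≈ -0.15323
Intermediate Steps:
F(T, h) = 2*h
(F(32, -200) + R(-4)*(-91 - 66))/(A + 41577) = (2*(-200) + 6*(-91 - 66))/(-32819 + 41577) = (-400 + 6*(-157))/8758 = (-400 - 942)*(1/8758) = -1342*1/8758 = -671/4379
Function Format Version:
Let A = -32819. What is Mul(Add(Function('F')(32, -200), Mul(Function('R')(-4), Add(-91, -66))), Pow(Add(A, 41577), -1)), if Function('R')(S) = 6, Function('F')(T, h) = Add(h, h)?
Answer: Rational(-671, 4379) ≈ -0.15323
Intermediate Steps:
Function('F')(T, h) = Mul(2, h)
Mul(Add(Function('F')(32, -200), Mul(Function('R')(-4), Add(-91, -66))), Pow(Add(A, 41577), -1)) = Mul(Add(Mul(2, -200), Mul(6, Add(-91, -66))), Pow(Add(-32819, 41577), -1)) = Mul(Add(-400, Mul(6, -157)), Pow(8758, -1)) = Mul(Add(-400, -942), Rational(1, 8758)) = Mul(-1342, Rational(1, 8758)) = Rational(-671, 4379)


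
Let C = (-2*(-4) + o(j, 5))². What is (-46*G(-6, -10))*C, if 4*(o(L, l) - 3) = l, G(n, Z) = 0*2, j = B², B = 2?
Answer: 0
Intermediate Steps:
j = 4 (j = 2² = 4)
G(n, Z) = 0
o(L, l) = 3 + l/4
C = 2401/16 (C = (-2*(-4) + (3 + (¼)*5))² = (8 + (3 + 5/4))² = (8 + 17/4)² = (49/4)² = 2401/16 ≈ 150.06)
(-46*G(-6, -10))*C = -46*0*(2401/16) = 0*(2401/16) = 0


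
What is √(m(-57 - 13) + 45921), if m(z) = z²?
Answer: √50821 ≈ 225.44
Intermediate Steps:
√(m(-57 - 13) + 45921) = √((-57 - 13)² + 45921) = √((-70)² + 45921) = √(4900 + 45921) = √50821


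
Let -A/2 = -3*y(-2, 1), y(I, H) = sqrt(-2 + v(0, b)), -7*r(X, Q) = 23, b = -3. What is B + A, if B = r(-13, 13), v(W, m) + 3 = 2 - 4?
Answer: -23/7 + 6*I*sqrt(7) ≈ -3.2857 + 15.875*I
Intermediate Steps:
r(X, Q) = -23/7 (r(X, Q) = -1/7*23 = -23/7)
v(W, m) = -5 (v(W, m) = -3 + (2 - 4) = -3 - 2 = -5)
y(I, H) = I*sqrt(7) (y(I, H) = sqrt(-2 - 5) = sqrt(-7) = I*sqrt(7))
A = 6*I*sqrt(7) (A = -(-6)*I*sqrt(7) = 6*I*sqrt(7) ≈ 15.875*I)
B = -23/7 ≈ -3.2857
B + A = -23/7 + 6*I*sqrt(7)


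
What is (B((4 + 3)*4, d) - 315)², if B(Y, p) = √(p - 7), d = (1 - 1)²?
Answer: (315 - I*√7)² ≈ 99218.0 - 1667.0*I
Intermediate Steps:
d = 0 (d = 0² = 0)
B(Y, p) = √(-7 + p)
(B((4 + 3)*4, d) - 315)² = (√(-7 + 0) - 315)² = (√(-7) - 315)² = (I*√7 - 315)² = (-315 + I*√7)²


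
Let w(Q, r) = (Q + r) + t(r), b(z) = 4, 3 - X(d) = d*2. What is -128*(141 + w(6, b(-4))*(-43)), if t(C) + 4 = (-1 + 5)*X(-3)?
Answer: 213120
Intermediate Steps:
X(d) = 3 - 2*d (X(d) = 3 - d*2 = 3 - 2*d)
t(C) = 32 (t(C) = -4 + (-1 + 5)*(3 - 2*(-3)) = -4 + 4*(3 + 6) = -4 + 4*9 = -4 + 36 = 32)
w(Q, r) = 32 + Q + r (w(Q, r) = (Q + r) + 32 = 32 + Q + r)
-128*(141 + w(6, b(-4))*(-43)) = -128*(141 + (32 + 6 + 4)*(-43)) = -128*(141 + 42*(-43)) = -128*(141 - 1806) = -128*(-1665) = 213120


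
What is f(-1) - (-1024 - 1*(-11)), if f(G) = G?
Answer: 1012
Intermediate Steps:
f(-1) - (-1024 - 1*(-11)) = -1 - (-1024 - 1*(-11)) = -1 - (-1024 + 11) = -1 - 1*(-1013) = -1 + 1013 = 1012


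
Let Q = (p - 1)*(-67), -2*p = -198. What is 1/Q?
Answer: -1/6566 ≈ -0.00015230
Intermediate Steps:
p = 99 (p = -1/2*(-198) = 99)
Q = -6566 (Q = (99 - 1)*(-67) = 98*(-67) = -6566)
1/Q = 1/(-6566) = -1/6566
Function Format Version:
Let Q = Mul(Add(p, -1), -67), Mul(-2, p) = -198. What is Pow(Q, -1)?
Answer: Rational(-1, 6566) ≈ -0.00015230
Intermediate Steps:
p = 99 (p = Mul(Rational(-1, 2), -198) = 99)
Q = -6566 (Q = Mul(Add(99, -1), -67) = Mul(98, -67) = -6566)
Pow(Q, -1) = Pow(-6566, -1) = Rational(-1, 6566)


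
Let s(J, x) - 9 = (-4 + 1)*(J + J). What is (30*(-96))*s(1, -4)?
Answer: -8640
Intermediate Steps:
s(J, x) = 9 - 6*J (s(J, x) = 9 + (-4 + 1)*(J + J) = 9 - 6*J)
(30*(-96))*s(1, -4) = (30*(-96))*(9 - 6*1) = -2880*(9 - 6) = -2880*3 = -8640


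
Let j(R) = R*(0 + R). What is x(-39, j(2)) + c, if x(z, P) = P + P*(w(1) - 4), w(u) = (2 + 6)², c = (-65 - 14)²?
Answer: 6485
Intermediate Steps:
c = 6241 (c = (-79)² = 6241)
j(R) = R² (j(R) = R*R = R²)
w(u) = 64 (w(u) = 8² = 64)
x(z, P) = 61*P (x(z, P) = P + P*(64 - 4) = P + P*60 = P + 60*P = 61*P)
x(-39, j(2)) + c = 61*2² + 6241 = 61*4 + 6241 = 244 + 6241 = 6485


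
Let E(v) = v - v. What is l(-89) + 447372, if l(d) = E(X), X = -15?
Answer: 447372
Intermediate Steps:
E(v) = 0
l(d) = 0
l(-89) + 447372 = 0 + 447372 = 447372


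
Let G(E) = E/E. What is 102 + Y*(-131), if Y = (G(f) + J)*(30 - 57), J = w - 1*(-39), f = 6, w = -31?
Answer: 31935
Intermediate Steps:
G(E) = 1
J = 8 (J = -31 - 1*(-39) = -31 + 39 = 8)
Y = -243 (Y = (1 + 8)*(30 - 57) = 9*(-27) = -243)
102 + Y*(-131) = 102 - 243*(-131) = 102 + 31833 = 31935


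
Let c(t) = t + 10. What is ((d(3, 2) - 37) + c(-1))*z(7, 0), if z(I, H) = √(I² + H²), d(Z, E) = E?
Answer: -182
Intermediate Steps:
c(t) = 10 + t
z(I, H) = √(H² + I²)
((d(3, 2) - 37) + c(-1))*z(7, 0) = ((2 - 37) + (10 - 1))*√(0² + 7²) = (-35 + 9)*√(0 + 49) = -26*√49 = -26*7 = -182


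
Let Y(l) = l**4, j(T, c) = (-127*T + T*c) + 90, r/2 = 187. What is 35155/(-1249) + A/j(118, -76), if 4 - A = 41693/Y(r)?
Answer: -16414185520386057859/583165854857227136 ≈ -28.147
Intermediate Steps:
r = 374 (r = 2*187 = 374)
j(T, c) = 90 - 127*T + T*c
A = 78261139811/19565295376 (A = 4 - 41693/(374**4) = 4 - 41693/19565295376 = 78261139811/19565295376 ≈ 4.0000)
35155/(-1249) + A/j(118, -76) = 35155/(-1249) + 78261139811/(19565295376*(90 - 127*118 + 118*(-76))) = 35155*(-1/1249) + 78261139811/(19565295376*(90 - 14986 - 8968)) = -35155/1249 + (78261139811/19565295376)/(-23864) = -35155/1249 + (78261139811/19565295376)*(-1/23864) = -35155/1249 - 78261139811/466906208852864 = -16414185520386057859/583165854857227136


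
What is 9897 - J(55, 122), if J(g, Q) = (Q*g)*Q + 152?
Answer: -808875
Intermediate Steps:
J(g, Q) = 152 + g*Q² (J(g, Q) = g*Q² + 152 = 152 + g*Q²)
9897 - J(55, 122) = 9897 - (152 + 55*122²) = 9897 - (152 + 55*14884) = 9897 - (152 + 818620) = 9897 - 1*818772 = 9897 - 818772 = -808875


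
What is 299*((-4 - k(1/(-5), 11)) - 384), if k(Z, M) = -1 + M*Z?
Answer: -575276/5 ≈ -1.1506e+5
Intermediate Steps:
299*((-4 - k(1/(-5), 11)) - 384) = 299*((-4 - (-1 + 11/(-5))) - 384) = 299*((-4 - (-1 + 11*(-⅕))) - 384) = 299*((-4 - (-1 - 11/5)) - 384) = 299*((-4 - 1*(-16/5)) - 384) = 299*((-4 + 16/5) - 384) = 299*(-⅘ - 384) = 299*(-1924/5) = -575276/5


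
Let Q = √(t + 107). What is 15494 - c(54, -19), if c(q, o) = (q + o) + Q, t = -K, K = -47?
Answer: 15459 - √154 ≈ 15447.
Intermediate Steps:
t = 47 (t = -1*(-47) = 47)
Q = √154 (Q = √(47 + 107) = √154 ≈ 12.410)
c(q, o) = o + q + √154 (c(q, o) = (q + o) + √154 = (o + q) + √154 = o + q + √154)
15494 - c(54, -19) = 15494 - (-19 + 54 + √154) = 15494 - (35 + √154) = 15494 + (-35 - √154) = 15459 - √154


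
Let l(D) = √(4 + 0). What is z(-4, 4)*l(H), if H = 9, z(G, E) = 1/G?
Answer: -½ ≈ -0.50000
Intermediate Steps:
l(D) = 2 (l(D) = √4 = 2)
z(-4, 4)*l(H) = 2/(-4) = -¼*2 = -½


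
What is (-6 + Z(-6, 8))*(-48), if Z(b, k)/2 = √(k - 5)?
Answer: 288 - 96*√3 ≈ 121.72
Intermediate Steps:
Z(b, k) = 2*√(-5 + k) (Z(b, k) = 2*√(k - 5) = 2*√(-5 + k))
(-6 + Z(-6, 8))*(-48) = (-6 + 2*√(-5 + 8))*(-48) = (-6 + 2*√3)*(-48) = 288 - 96*√3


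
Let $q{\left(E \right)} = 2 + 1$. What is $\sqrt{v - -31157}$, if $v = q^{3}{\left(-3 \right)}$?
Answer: $4 \sqrt{1949} \approx 176.59$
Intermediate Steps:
$q{\left(E \right)} = 3$
$v = 27$ ($v = 3^{3} = 27$)
$\sqrt{v - -31157} = \sqrt{27 - -31157} = \sqrt{27 + 31157} = \sqrt{31184} = 4 \sqrt{1949}$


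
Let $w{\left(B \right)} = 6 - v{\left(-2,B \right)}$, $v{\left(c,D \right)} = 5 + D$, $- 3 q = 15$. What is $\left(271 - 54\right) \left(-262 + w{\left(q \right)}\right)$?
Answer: $-55552$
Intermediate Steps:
$q = -5$ ($q = \left(- \frac{1}{3}\right) 15 = -5$)
$w{\left(B \right)} = 1 - B$ ($w{\left(B \right)} = 6 - \left(5 + B\right) = 1 - B$)
$\left(271 - 54\right) \left(-262 + w{\left(q \right)}\right) = \left(271 - 54\right) \left(-262 + \left(1 - -5\right)\right) = \left(271 - 54\right) \left(-262 + \left(1 + 5\right)\right) = \left(271 - 54\right) \left(-262 + 6\right) = 217 \left(-256\right) = -55552$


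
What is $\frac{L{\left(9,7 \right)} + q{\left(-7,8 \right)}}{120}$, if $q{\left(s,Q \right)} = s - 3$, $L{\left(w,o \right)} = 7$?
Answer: $- \frac{1}{40} \approx -0.025$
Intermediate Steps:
$q{\left(s,Q \right)} = -3 + s$ ($q{\left(s,Q \right)} = s - 3 = -3 + s$)
$\frac{L{\left(9,7 \right)} + q{\left(-7,8 \right)}}{120} = \frac{7 - 10}{120} = \left(7 - 10\right) \frac{1}{120} = \left(-3\right) \frac{1}{120} = - \frac{1}{40}$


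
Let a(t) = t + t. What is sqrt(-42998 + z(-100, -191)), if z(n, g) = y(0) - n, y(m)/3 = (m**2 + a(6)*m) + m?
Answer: I*sqrt(42898) ≈ 207.12*I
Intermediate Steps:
a(t) = 2*t
y(m) = 3*m**2 + 39*m (y(m) = 3*((m**2 + (2*6)*m) + m) = 3*((m**2 + 12*m) + m) = 3*(m**2 + 13*m) = 3*m**2 + 39*m)
z(n, g) = -n (z(n, g) = 3*0*(13 + 0) - n = 3*0*13 - n = 0 - n = -n)
sqrt(-42998 + z(-100, -191)) = sqrt(-42998 - 1*(-100)) = sqrt(-42998 + 100) = sqrt(-42898) = I*sqrt(42898)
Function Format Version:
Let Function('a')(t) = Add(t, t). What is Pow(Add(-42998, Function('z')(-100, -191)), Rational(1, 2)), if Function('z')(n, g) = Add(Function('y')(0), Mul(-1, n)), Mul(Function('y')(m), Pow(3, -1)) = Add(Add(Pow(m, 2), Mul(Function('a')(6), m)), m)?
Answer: Mul(I, Pow(42898, Rational(1, 2))) ≈ Mul(207.12, I)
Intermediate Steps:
Function('a')(t) = Mul(2, t)
Function('y')(m) = Add(Mul(3, Pow(m, 2)), Mul(39, m)) (Function('y')(m) = Mul(3, Add(Add(Pow(m, 2), Mul(Mul(2, 6), m)), m)) = Mul(3, Add(Add(Pow(m, 2), Mul(12, m)), m)) = Mul(3, Add(Pow(m, 2), Mul(13, m))) = Add(Mul(3, Pow(m, 2)), Mul(39, m)))
Function('z')(n, g) = Mul(-1, n) (Function('z')(n, g) = Add(Mul(3, 0, Add(13, 0)), Mul(-1, n)) = Add(Mul(3, 0, 13), Mul(-1, n)) = Add(0, Mul(-1, n)) = Mul(-1, n))
Pow(Add(-42998, Function('z')(-100, -191)), Rational(1, 2)) = Pow(Add(-42998, Mul(-1, -100)), Rational(1, 2)) = Pow(Add(-42998, 100), Rational(1, 2)) = Pow(-42898, Rational(1, 2)) = Mul(I, Pow(42898, Rational(1, 2)))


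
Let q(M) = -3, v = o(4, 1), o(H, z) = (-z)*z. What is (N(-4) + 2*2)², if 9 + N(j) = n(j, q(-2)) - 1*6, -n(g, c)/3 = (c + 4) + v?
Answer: 121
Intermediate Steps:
o(H, z) = -z²
v = -1 (v = -1*1² = -1*1 = -1)
n(g, c) = -9 - 3*c (n(g, c) = -3*((c + 4) - 1) = -3*((4 + c) - 1) = -3*(3 + c) = -9 - 3*c)
N(j) = -15 (N(j) = -9 + ((-9 - 3*(-3)) - 1*6) = -9 + ((-9 + 9) - 6) = -9 + (0 - 6) = -9 - 6 = -15)
(N(-4) + 2*2)² = (-15 + 2*2)² = (-15 + 4)² = (-11)² = 121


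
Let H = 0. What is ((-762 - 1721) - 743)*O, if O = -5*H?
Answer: 0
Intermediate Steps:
O = 0 (O = -5*0 = 0)
((-762 - 1721) - 743)*O = ((-762 - 1721) - 743)*0 = (-2483 - 743)*0 = -3226*0 = 0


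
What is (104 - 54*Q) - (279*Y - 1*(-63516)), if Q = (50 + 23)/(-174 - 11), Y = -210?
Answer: -888128/185 ≈ -4800.7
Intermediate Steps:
Q = -73/185 (Q = 73/(-185) = 73*(-1/185) = -73/185 ≈ -0.39459)
(104 - 54*Q) - (279*Y - 1*(-63516)) = (104 - 54*(-73/185)) - (279*(-210) - 1*(-63516)) = (104 + 3942/185) - (-58590 + 63516) = 23182/185 - 1*4926 = 23182/185 - 4926 = -888128/185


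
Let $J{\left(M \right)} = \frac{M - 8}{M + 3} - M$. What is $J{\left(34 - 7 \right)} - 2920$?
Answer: $- \frac{88391}{30} \approx -2946.4$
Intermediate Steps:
$J{\left(M \right)} = - M + \frac{-8 + M}{3 + M}$ ($J{\left(M \right)} = \frac{-8 + M}{3 + M} - M = - M + \frac{-8 + M}{3 + M}$)
$J{\left(34 - 7 \right)} - 2920 = \frac{-8 - \left(34 - 7\right)^{2} - 2 \left(34 - 7\right)}{3 + \left(34 - 7\right)} - 2920 = \frac{-8 - 27^{2} - 54}{3 + 27} - 2920 = \frac{-8 - 729 - 54}{30} - 2920 = \frac{1}{30} \left(-791\right) - 2920 = - \frac{791}{30} - 2920 = - \frac{88391}{30}$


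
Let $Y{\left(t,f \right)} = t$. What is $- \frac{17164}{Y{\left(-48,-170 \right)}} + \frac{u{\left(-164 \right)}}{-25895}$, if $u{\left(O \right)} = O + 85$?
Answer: $\frac{111116393}{310740} \approx 357.59$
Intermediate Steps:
$u{\left(O \right)} = 85 + O$
$- \frac{17164}{Y{\left(-48,-170 \right)}} + \frac{u{\left(-164 \right)}}{-25895} = - \frac{17164}{-48} + \frac{85 - 164}{-25895} = \left(-17164\right) \left(- \frac{1}{48}\right) - - \frac{79}{25895} = \frac{4291}{12} + \frac{79}{25895} = \frac{111116393}{310740}$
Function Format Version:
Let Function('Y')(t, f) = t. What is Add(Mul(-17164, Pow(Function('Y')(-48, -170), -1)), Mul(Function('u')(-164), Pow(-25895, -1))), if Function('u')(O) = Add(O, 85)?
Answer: Rational(111116393, 310740) ≈ 357.59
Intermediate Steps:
Function('u')(O) = Add(85, O)
Add(Mul(-17164, Pow(Function('Y')(-48, -170), -1)), Mul(Function('u')(-164), Pow(-25895, -1))) = Add(Mul(-17164, Pow(-48, -1)), Mul(Add(85, -164), Pow(-25895, -1))) = Add(Mul(-17164, Rational(-1, 48)), Mul(-79, Rational(-1, 25895))) = Add(Rational(4291, 12), Rational(79, 25895)) = Rational(111116393, 310740)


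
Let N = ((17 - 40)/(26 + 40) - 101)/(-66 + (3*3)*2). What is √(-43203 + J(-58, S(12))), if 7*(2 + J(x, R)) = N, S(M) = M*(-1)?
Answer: I*√147548538214/1848 ≈ 207.86*I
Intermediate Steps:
S(M) = -M
N = 6689/3168 (N = (-23/66 - 101)/(-66 + 9*2) = (-23*1/66 - 101)/(-66 + 18) = (-23/66 - 101)/(-48) = -6689/66*(-1/48) = 6689/3168 ≈ 2.1114)
J(x, R) = -37663/22176 (J(x, R) = -2 + (⅐)*(6689/3168) = -2 + 6689/22176 = -37663/22176)
√(-43203 + J(-58, S(12))) = √(-43203 - 37663/22176) = √(-958107391/22176) = I*√147548538214/1848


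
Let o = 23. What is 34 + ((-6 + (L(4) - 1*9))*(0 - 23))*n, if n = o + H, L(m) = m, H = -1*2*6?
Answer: 2817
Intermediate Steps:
H = -12 (H = -2*6 = -12)
n = 11 (n = 23 - 12 = 11)
34 + ((-6 + (L(4) - 1*9))*(0 - 23))*n = 34 + ((-6 + (4 - 1*9))*(0 - 23))*11 = 34 + ((-6 + (4 - 9))*(-23))*11 = 34 + ((-6 - 5)*(-23))*11 = 34 - 11*(-23)*11 = 34 + 253*11 = 34 + 2783 = 2817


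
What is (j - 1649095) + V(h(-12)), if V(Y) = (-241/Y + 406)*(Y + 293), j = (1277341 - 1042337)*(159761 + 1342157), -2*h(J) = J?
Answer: 2117731187767/6 ≈ 3.5296e+11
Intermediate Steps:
h(J) = -J/2
j = 352956737672 (j = 235004*1501918 = 352956737672)
V(Y) = (293 + Y)*(406 - 241/Y) (V(Y) = (406 - 241/Y)*(293 + Y) = (293 + Y)*(406 - 241/Y))
(j - 1649095) + V(h(-12)) = (352956737672 - 1649095) + (118717 - 70613/((-½*(-12))) + 406*(-½*(-12))) = 352955088577 + (118717 - 70613/6 + 406*6) = 352955088577 + (118717 - 70613*⅙ + 2436) = 352955088577 + (118717 - 70613/6 + 2436) = 352955088577 + 656305/6 = 2117731187767/6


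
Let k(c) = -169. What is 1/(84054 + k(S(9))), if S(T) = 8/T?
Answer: 1/83885 ≈ 1.1921e-5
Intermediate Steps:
1/(84054 + k(S(9))) = 1/(84054 - 169) = 1/83885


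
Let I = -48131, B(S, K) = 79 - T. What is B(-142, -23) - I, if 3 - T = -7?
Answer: 48200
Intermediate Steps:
T = 10 (T = 3 - 1*(-7) = 3 + 7 = 10)
B(S, K) = 69 (B(S, K) = 79 - 1*10 = 79 - 10 = 69)
B(-142, -23) - I = 69 - 1*(-48131) = 69 + 48131 = 48200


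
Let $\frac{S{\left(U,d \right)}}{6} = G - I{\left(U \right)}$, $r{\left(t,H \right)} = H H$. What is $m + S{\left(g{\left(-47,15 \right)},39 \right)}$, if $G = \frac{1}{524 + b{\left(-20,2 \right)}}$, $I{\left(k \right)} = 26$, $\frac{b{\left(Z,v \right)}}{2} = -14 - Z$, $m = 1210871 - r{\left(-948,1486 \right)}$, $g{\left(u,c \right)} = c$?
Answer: $- \frac{267324905}{268} \approx -9.9748 \cdot 10^{5}$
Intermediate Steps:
$r{\left(t,H \right)} = H^{2}$
$m = -997325$ ($m = 1210871 - 1486^{2} = 1210871 - 2208196 = -997325$)
$b{\left(Z,v \right)} = -28 - 2 Z$ ($b{\left(Z,v \right)} = 2 \left(-14 - Z\right) = -28 - 2 Z$)
$G = \frac{1}{536}$ ($G = \frac{1}{524 - -12} = \frac{1}{524 + \left(-28 + 40\right)} = \frac{1}{524 + 12} = \frac{1}{536} \approx 0.0018657$)
$S{\left(U,d \right)} = - \frac{41805}{268}$ ($S{\left(U,d \right)} = 6 \left(\frac{1}{536} - 26\right) = 6 \left(- \frac{13935}{536}\right) = - \frac{41805}{268}$)
$m + S{\left(g{\left(-47,15 \right)},39 \right)} = -997325 - \frac{41805}{268} = - \frac{267324905}{268}$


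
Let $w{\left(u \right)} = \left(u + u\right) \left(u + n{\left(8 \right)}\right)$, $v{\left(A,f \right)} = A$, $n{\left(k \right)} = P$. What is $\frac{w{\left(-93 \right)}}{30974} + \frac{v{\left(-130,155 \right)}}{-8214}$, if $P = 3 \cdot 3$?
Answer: $\frac{33090539}{63605109} \approx 0.52025$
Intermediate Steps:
$P = 9$
$n{\left(k \right)} = 9$
$w{\left(u \right)} = 2 u \left(9 + u\right)$ ($w{\left(u \right)} = \left(u + u\right) \left(u + 9\right) = 2 u \left(9 + u\right)$)
$\frac{w{\left(-93 \right)}}{30974} + \frac{v{\left(-130,155 \right)}}{-8214} = \frac{2 \left(-93\right) \left(9 - 93\right)}{30974} - \frac{130}{-8214} = 2 \left(-93\right) \left(-84\right) \frac{1}{30974} - - \frac{65}{4107} = 15624 \cdot \frac{1}{30974} + \frac{65}{4107} = \frac{7812}{15487} + \frac{65}{4107} = \frac{33090539}{63605109}$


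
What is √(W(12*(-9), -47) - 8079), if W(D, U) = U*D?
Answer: I*√3003 ≈ 54.8*I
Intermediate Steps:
W(D, U) = D*U
√(W(12*(-9), -47) - 8079) = √((12*(-9))*(-47) - 8079) = √(-108*(-47) - 8079) = √(5076 - 8079) = √(-3003) = I*√3003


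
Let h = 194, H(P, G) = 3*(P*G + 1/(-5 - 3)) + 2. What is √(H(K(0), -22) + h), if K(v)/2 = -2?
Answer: √7354/4 ≈ 21.439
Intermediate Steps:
K(v) = -4 (K(v) = 2*(-2) = -4)
H(P, G) = 13/8 + 3*G*P (H(P, G) = 3*(G*P + 1/(-8)) + 2 = 3*(G*P - ⅛) + 2 = 3*(-⅛ + G*P) + 2 = (-3/8 + 3*G*P) + 2 = 13/8 + 3*G*P)
√(H(K(0), -22) + h) = √((13/8 + 3*(-22)*(-4)) + 194) = √((13/8 + 264) + 194) = √(2125/8 + 194) = √(3677/8) = √7354/4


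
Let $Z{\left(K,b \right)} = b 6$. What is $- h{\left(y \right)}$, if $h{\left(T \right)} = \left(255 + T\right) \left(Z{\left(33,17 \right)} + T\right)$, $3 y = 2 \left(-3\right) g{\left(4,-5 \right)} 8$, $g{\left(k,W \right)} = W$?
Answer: $-60970$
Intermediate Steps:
$Z{\left(K,b \right)} = 6 b$
$y = 80$ ($y = \frac{2 \left(-3\right) \left(-5\right) 8}{3} = \frac{\left(-6\right) \left(-5\right) 8}{3} = \frac{30 \cdot 8}{3} = \frac{1}{3} \cdot 240 = 80$)
$h{\left(T \right)} = \left(102 + T\right) \left(255 + T\right)$ ($h{\left(T \right)} = \left(255 + T\right) \left(6 \cdot 17 + T\right) = \left(255 + T\right) \left(102 + T\right) = \left(102 + T\right) \left(255 + T\right)$)
$- h{\left(y \right)} = - (26010 + 80^{2} + 357 \cdot 80) = - (26010 + 6400 + 28560) = \left(-1\right) 60970 = -60970$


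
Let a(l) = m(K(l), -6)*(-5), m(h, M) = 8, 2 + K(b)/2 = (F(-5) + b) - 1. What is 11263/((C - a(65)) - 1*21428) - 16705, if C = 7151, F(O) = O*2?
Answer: -237840348/14237 ≈ -16706.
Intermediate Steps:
F(O) = 2*O
K(b) = -26 + 2*b (K(b) = -4 + 2*((2*(-5) + b) - 1) = -4 + 2*((-10 + b) - 1) = -4 + 2*(-11 + b) = -4 + (-22 + 2*b) = -26 + 2*b)
a(l) = -40 (a(l) = 8*(-5) = -40)
11263/((C - a(65)) - 1*21428) - 16705 = 11263/((7151 - 1*(-40)) - 1*21428) - 16705 = 11263/((7151 + 40) - 21428) - 16705 = 11263/(7191 - 21428) - 16705 = 11263/(-14237) - 16705 = 11263*(-1/14237) - 16705 = -11263/14237 - 16705 = -237840348/14237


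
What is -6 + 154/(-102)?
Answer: -383/51 ≈ -7.5098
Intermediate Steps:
-6 + 154/(-102) = -6 + 154*(-1/102) = -6 - 77/51 = -383/51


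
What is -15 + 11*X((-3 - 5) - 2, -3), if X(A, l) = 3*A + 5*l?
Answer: -510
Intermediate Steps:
-15 + 11*X((-3 - 5) - 2, -3) = -15 + 11*(3*((-3 - 5) - 2) + 5*(-3)) = -15 + 11*(3*(-8 - 2) - 15) = -15 + 11*(3*(-10) - 15) = -15 + 11*(-30 - 15) = -15 + 11*(-45) = -15 - 495 = -510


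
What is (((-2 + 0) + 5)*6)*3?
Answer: 54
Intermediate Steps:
(((-2 + 0) + 5)*6)*3 = ((-2 + 5)*6)*3 = (3*6)*3 = 18*3 = 54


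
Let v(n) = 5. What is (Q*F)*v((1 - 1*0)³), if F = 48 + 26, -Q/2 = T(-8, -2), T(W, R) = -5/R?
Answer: -1850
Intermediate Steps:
Q = -5 (Q = -(-10)/(-2) = -(-10)*(-1)/2 = -2*5/2 = -5)
F = 74
(Q*F)*v((1 - 1*0)³) = -5*74*5 = -370*5 = -1850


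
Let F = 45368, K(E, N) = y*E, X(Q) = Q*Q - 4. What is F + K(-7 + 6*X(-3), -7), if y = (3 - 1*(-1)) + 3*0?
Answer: 45460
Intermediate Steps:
X(Q) = -4 + Q**2 (X(Q) = Q**2 - 4 = -4 + Q**2)
y = 4 (y = (3 + 1) + 0 = 4 + 0 = 4)
K(E, N) = 4*E
F + K(-7 + 6*X(-3), -7) = 45368 + 4*(-7 + 6*(-4 + (-3)**2)) = 45368 + 4*(-7 + 6*(-4 + 9)) = 45368 + 4*(-7 + 6*5) = 45368 + 4*(-7 + 30) = 45368 + 4*23 = 45368 + 92 = 45460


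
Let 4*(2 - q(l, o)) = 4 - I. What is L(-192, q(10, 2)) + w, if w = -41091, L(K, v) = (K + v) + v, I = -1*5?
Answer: -82567/2 ≈ -41284.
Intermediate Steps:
I = -5
q(l, o) = -¼ (q(l, o) = 2 - (4 - 1*(-5))/4 = 2 - (4 + 5)/4 = 2 - ¼*9 = 2 - 9/4 = -¼)
L(K, v) = K + 2*v
L(-192, q(10, 2)) + w = (-192 + 2*(-¼)) - 41091 = (-192 - ½) - 41091 = -385/2 - 41091 = -82567/2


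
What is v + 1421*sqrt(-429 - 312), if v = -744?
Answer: -744 + 1421*I*sqrt(741) ≈ -744.0 + 38682.0*I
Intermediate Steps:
v + 1421*sqrt(-429 - 312) = -744 + 1421*sqrt(-429 - 312) = -744 + 1421*sqrt(-741) = -744 + 1421*(I*sqrt(741)) = -744 + 1421*I*sqrt(741)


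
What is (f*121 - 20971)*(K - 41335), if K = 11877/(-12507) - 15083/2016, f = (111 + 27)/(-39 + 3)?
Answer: 44688965578054499/50428224 ≈ 8.8619e+8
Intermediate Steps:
f = -23/6 (f = 138/(-36) = 138*(-1/36) = -23/6 ≈ -3.8333)
K = -70862371/8404704 (K = 11877*(-1/12507) - 15083*1/2016 = -3959/4169 - 15083/2016 = -70862371/8404704 ≈ -8.4313)
(f*121 - 20971)*(K - 41335) = (-23/6*121 - 20971)*(-70862371/8404704 - 41335) = (-2783/6 - 20971)*(-347479302211/8404704) = -128609/6*(-347479302211/8404704) = 44688965578054499/50428224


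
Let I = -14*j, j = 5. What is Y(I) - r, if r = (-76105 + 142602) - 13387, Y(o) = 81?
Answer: -53029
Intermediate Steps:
I = -70 (I = -14*5 = -70)
r = 53110 (r = 66497 - 13387 = 53110)
Y(I) - r = 81 - 1*53110 = 81 - 53110 = -53029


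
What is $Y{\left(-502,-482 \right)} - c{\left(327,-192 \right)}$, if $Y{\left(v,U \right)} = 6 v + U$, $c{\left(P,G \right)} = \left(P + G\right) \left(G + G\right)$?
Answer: $48346$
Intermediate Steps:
$c{\left(P,G \right)} = 2 G \left(G + P\right)$ ($c{\left(P,G \right)} = \left(G + P\right) 2 G = 2 G \left(G + P\right)$)
$Y{\left(v,U \right)} = U + 6 v$
$Y{\left(-502,-482 \right)} - c{\left(327,-192 \right)} = \left(-482 + 6 \left(-502\right)\right) - 2 \left(-192\right) \left(-192 + 327\right) = \left(-482 - 3012\right) - 2 \left(-192\right) 135 = -3494 - -51840 = -3494 + 51840 = 48346$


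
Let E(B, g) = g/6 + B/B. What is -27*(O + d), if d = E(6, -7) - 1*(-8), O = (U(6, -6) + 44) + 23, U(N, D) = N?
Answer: -4365/2 ≈ -2182.5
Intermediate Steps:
E(B, g) = 1 + g/6 (E(B, g) = g*(1/6) + 1 = g/6 + 1 = 1 + g/6)
O = 73 (O = (6 + 44) + 23 = 50 + 23 = 73)
d = 47/6 (d = (1 + (1/6)*(-7)) - 1*(-8) = (1 - 7/6) + 8 = -1/6 + 8 = 47/6 ≈ 7.8333)
-27*(O + d) = -27*(73 + 47/6) = -27*485/6 = -4365/2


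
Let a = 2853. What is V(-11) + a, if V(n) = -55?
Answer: 2798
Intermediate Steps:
V(-11) + a = -55 + 2853 = 2798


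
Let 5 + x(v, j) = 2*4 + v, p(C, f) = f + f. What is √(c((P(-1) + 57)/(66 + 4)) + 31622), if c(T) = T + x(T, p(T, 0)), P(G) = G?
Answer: √790665/5 ≈ 177.84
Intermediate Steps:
p(C, f) = 2*f
x(v, j) = 3 + v (x(v, j) = -5 + (2*4 + v) = -5 + (8 + v) = 3 + v)
c(T) = 3 + 2*T (c(T) = T + (3 + T) = 3 + 2*T)
√(c((P(-1) + 57)/(66 + 4)) + 31622) = √((3 + 2*((-1 + 57)/(66 + 4))) + 31622) = √((3 + 2*(56/70)) + 31622) = √((3 + 2*(56*(1/70))) + 31622) = √((3 + 2*(⅘)) + 31622) = √((3 + 8/5) + 31622) = √(23/5 + 31622) = √(158133/5) = √790665/5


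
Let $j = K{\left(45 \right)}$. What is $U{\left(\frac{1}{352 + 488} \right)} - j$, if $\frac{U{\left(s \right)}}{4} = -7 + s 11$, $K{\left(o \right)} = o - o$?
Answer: $- \frac{5869}{210} \approx -27.948$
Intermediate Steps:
$K{\left(o \right)} = 0$
$j = 0$
$U{\left(s \right)} = -28 + 44 s$ ($U{\left(s \right)} = 4 \left(-7 + s 11\right) = 4 \left(-7 + 11 s\right) = -28 + 44 s$)
$U{\left(\frac{1}{352 + 488} \right)} - j = \left(-28 + \frac{44}{352 + 488}\right) - 0 = \left(-28 + \frac{44}{840}\right) + 0 = \left(-28 + 44 \cdot \frac{1}{840}\right) + 0 = \left(-28 + \frac{11}{210}\right) + 0 = - \frac{5869}{210} + 0 = - \frac{5869}{210}$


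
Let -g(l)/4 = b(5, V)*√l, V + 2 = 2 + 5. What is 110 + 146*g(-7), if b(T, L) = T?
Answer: 110 - 2920*I*√7 ≈ 110.0 - 7725.6*I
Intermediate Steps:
V = 5 (V = -2 + (2 + 5) = -2 + 7 = 5)
g(l) = -20*√l
110 + 146*g(-7) = 110 + 146*(-20*I*√7) = 110 - 2920*I*√7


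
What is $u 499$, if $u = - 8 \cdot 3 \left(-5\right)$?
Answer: $59880$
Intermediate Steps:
$u = 120$ ($u = \left(-8\right) \left(-15\right) = 120$)
$u 499 = 120 \cdot 499 = 59880$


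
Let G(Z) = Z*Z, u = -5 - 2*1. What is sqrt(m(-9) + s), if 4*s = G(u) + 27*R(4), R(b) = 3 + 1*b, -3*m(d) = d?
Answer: 5*sqrt(10)/2 ≈ 7.9057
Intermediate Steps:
m(d) = -d/3
R(b) = 3 + b
u = -7 (u = -5 - 2 = -7)
G(Z) = Z**2
s = 119/2 (s = ((-7)**2 + 27*(3 + 4))/4 = (49 + 27*7)/4 = (49 + 189)/4 = (1/4)*238 = 119/2 ≈ 59.500)
sqrt(m(-9) + s) = sqrt(-1/3*(-9) + 119/2) = sqrt(3 + 119/2) = sqrt(125/2) = 5*sqrt(10)/2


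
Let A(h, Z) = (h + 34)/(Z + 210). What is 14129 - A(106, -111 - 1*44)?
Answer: 155391/11 ≈ 14126.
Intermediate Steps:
A(h, Z) = (34 + h)/(210 + Z)
14129 - A(106, -111 - 1*44) = 14129 - (34 + 106)/(210 + (-111 - 1*44)) = 14129 - 140/(210 + (-111 - 44)) = 14129 - 140/(210 - 155) = 14129 - 140/55 = 14129 - 1*28/11 = 14129 - 28/11 = 155391/11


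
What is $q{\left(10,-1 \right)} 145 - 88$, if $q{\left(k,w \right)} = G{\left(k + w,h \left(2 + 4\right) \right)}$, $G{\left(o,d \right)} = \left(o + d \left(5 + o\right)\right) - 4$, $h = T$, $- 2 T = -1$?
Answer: $6727$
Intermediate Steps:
$T = \frac{1}{2}$ ($T = \left(- \frac{1}{2}\right) \left(-1\right) = \frac{1}{2} \approx 0.5$)
$h = \frac{1}{2} \approx 0.5$
$G{\left(o,d \right)} = -4 + o + d \left(5 + o\right)$
$q{\left(k,w \right)} = 11 + 4 k + 4 w$ ($q{\left(k,w \right)} = -4 + \left(k + w\right) + 5 \frac{2 + 4}{2} + \frac{2 + 4}{2} \left(k + w\right) = -4 + \left(k + w\right) + 5 \cdot \frac{1}{2} \cdot 6 + \frac{1}{2} \cdot 6 \left(k + w\right) = -4 + \left(k + w\right) + 5 \cdot 3 + 3 \left(k + w\right) = -4 + \left(k + w\right) + 15 + \left(3 k + 3 w\right) = 11 + 4 k + 4 w$)
$q{\left(10,-1 \right)} 145 - 88 = \left(11 + 4 \cdot 10 + 4 \left(-1\right)\right) 145 - 88 = \left(11 + 40 - 4\right) 145 - 88 = 47 \cdot 145 - 88 = 6815 - 88 = 6727$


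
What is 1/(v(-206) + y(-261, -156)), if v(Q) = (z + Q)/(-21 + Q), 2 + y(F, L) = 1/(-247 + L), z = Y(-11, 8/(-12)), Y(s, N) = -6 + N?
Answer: -274443/292453 ≈ -0.93842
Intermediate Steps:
z = -20/3 (z = -6 + 8/(-12) = -6 + 8*(-1/12) = -6 - ⅔ = -20/3 ≈ -6.6667)
y(F, L) = -2 + 1/(-247 + L)
v(Q) = (-20/3 + Q)/(-21 + Q)
1/(v(-206) + y(-261, -156)) = 1/((-20/3 - 206)/(-21 - 206) + (495 - 2*(-156))/(-247 - 156)) = 1/(-638/3/(-227) + (495 + 312)/(-403)) = 1/(-1/227*(-638/3) - 1/403*807) = 1/(638/681 - 807/403) = 1/(-292453/274443) = -274443/292453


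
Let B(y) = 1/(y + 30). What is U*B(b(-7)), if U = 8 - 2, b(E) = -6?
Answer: 1/4 ≈ 0.25000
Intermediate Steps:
U = 6
B(y) = 1/(30 + y)
U*B(b(-7)) = 6/(30 - 6) = 6/24 = 6*(1/24) = 1/4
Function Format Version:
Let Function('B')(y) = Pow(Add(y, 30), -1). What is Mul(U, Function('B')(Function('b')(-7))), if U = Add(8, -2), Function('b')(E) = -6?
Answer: Rational(1, 4) ≈ 0.25000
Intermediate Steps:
U = 6
Function('B')(y) = Pow(Add(30, y), -1)
Mul(U, Function('B')(Function('b')(-7))) = Mul(6, Pow(Add(30, -6), -1)) = Mul(6, Pow(24, -1)) = Mul(6, Rational(1, 24)) = Rational(1, 4)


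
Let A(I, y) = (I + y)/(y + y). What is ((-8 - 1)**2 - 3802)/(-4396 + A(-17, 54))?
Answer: 401868/474731 ≈ 0.84652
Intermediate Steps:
A(I, y) = (I + y)/(2*y) (A(I, y) = (I + y)/((2*y)) = (I + y)*(1/(2*y)) = (I + y)/(2*y))
((-8 - 1)**2 - 3802)/(-4396 + A(-17, 54)) = ((-8 - 1)**2 - 3802)/(-4396 + (1/2)*(-17 + 54)/54) = ((-9)**2 - 3802)/(-4396 + (1/2)*(1/54)*37) = (81 - 3802)/(-4396 + 37/108) = -3721/(-474731/108) = -3721*(-108/474731) = 401868/474731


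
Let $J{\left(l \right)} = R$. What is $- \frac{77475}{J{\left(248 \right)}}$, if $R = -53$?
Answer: $\frac{77475}{53} \approx 1461.8$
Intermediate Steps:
$J{\left(l \right)} = -53$
$- \frac{77475}{J{\left(248 \right)}} = - \frac{77475}{-53} = \left(-77475\right) \left(- \frac{1}{53}\right) = \frac{77475}{53}$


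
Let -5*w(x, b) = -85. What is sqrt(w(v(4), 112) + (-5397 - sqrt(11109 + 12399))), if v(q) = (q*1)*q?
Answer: sqrt(-5380 - 6*sqrt(653)) ≈ 74.386*I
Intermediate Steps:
v(q) = q**2 (v(q) = q*q = q**2)
w(x, b) = 17 (w(x, b) = -1/5*(-85) = 17)
sqrt(w(v(4), 112) + (-5397 - sqrt(11109 + 12399))) = sqrt(17 + (-5397 - sqrt(11109 + 12399))) = sqrt(17 + (-5397 - sqrt(23508))) = sqrt(17 + (-5397 - 6*sqrt(653))) = sqrt(-5380 - 6*sqrt(653))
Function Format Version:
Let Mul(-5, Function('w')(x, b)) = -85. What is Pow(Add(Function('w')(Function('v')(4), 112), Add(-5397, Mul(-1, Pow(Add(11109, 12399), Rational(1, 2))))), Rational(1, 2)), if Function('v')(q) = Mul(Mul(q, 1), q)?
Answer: Pow(Add(-5380, Mul(-6, Pow(653, Rational(1, 2)))), Rational(1, 2)) ≈ Mul(74.386, I)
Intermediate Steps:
Function('v')(q) = Pow(q, 2) (Function('v')(q) = Mul(q, q) = Pow(q, 2))
Function('w')(x, b) = 17 (Function('w')(x, b) = Mul(Rational(-1, 5), -85) = 17)
Pow(Add(Function('w')(Function('v')(4), 112), Add(-5397, Mul(-1, Pow(Add(11109, 12399), Rational(1, 2))))), Rational(1, 2)) = Pow(Add(17, Add(-5397, Mul(-1, Pow(Add(11109, 12399), Rational(1, 2))))), Rational(1, 2)) = Pow(Add(17, Add(-5397, Mul(-1, Pow(23508, Rational(1, 2))))), Rational(1, 2)) = Pow(Add(17, Add(-5397, Mul(-1, Mul(6, Pow(653, Rational(1, 2)))))), Rational(1, 2)) = Pow(Add(17, Add(-5397, Mul(-6, Pow(653, Rational(1, 2))))), Rational(1, 2)) = Pow(Add(-5380, Mul(-6, Pow(653, Rational(1, 2)))), Rational(1, 2))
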